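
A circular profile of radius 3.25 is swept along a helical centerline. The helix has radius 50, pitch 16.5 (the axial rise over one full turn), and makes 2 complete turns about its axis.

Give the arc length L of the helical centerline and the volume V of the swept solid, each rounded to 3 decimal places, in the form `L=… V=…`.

2πR = 2π·50 = 314.159265
per-turn = √(314.159265² + 16.5²) = √(98696.0440 + 272.25) = √98968.2940 = 314.592266
L = 2 × 314.592266 = 629.184533
V = π·3.25² × L = 33.183072 × 629.184533 = 20878.275900

L=629.185 V=20878.276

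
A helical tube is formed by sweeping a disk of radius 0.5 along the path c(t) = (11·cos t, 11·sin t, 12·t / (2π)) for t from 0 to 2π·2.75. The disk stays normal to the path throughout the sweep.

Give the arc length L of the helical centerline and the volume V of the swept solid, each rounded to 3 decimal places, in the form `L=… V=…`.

2πR = 2π·11 = 69.115038
per-turn = √(69.115038² + 12²) = √(4776.8885 + 144) = √4920.8885 = 70.149045
L = 2.75 × 70.149045 = 192.909874
V = π·0.5² × L = 0.785398 × 192.909874 = 151.511061

L=192.910 V=151.511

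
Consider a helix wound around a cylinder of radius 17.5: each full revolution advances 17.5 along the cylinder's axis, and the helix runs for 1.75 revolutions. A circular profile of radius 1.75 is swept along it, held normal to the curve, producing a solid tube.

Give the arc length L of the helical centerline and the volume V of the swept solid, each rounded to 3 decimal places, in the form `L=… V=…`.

L=194.844 V=1874.623

2πR = 2π·17.5 = 109.955743
per-turn = √(109.955743² + 17.5²) = √(12090.2654 + 306.25) = √12396.5154 = 111.339640
L = 1.75 × 111.339640 = 194.844370
V = π·1.75² × L = 9.621128 × 194.844370 = 1874.622523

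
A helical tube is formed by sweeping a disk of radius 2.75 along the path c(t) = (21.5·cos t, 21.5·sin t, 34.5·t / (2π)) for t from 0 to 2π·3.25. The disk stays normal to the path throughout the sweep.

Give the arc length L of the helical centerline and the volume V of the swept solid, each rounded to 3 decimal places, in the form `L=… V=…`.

L=453.129 V=10765.575

2πR = 2π·21.5 = 135.088484
per-turn = √(135.088484² + 34.5²) = √(18248.8985 + 1190.25) = √19439.1485 = 139.424347
L = 3.25 × 139.424347 = 453.129128
V = π·2.75² × L = 23.758294 × 453.129128 = 10765.575238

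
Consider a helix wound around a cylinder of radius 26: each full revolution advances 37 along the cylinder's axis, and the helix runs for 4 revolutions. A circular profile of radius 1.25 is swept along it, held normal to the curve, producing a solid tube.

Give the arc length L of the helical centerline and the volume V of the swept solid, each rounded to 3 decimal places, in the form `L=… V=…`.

2πR = 2π·26 = 163.362818
per-turn = √(163.362818² + 37²) = √(26687.4103 + 1369) = √28056.4103 = 167.500479
L = 4 × 167.500479 = 670.001914
V = π·1.25² × L = 4.908739 × 670.001914 = 3288.864205

L=670.002 V=3288.864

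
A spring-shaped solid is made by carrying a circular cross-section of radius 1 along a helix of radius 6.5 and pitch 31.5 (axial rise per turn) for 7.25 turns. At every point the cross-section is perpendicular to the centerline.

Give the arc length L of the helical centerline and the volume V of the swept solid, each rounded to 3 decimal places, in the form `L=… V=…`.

2πR = 2π·6.5 = 40.840704
per-turn = √(40.840704² + 31.5²) = √(1667.9631 + 992.25) = √2660.2131 = 51.577254
L = 7.25 × 51.577254 = 373.935092
V = π·1² × L = 3.141593 × 373.935092 = 1174.751739

L=373.935 V=1174.752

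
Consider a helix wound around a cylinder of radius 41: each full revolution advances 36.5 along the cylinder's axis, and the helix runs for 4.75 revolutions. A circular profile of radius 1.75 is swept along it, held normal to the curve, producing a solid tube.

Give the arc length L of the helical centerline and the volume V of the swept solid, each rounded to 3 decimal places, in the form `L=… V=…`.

L=1235.872 V=11890.480

2πR = 2π·41 = 257.610598
per-turn = √(257.610598² + 36.5²) = √(66363.2200 + 1332.25) = √67695.4700 = 260.183531
L = 4.75 × 260.183531 = 1235.871774
V = π·1.75² × L = 9.621128 × 1235.871774 = 11890.479913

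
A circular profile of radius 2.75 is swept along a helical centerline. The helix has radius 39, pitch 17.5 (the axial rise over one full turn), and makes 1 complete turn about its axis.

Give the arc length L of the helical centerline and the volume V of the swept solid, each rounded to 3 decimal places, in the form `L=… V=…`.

L=245.668 V=5836.660

2πR = 2π·39 = 245.044227
per-turn = √(245.044227² + 17.5²) = √(60046.6732 + 306.25) = √60352.9232 = 245.668319
L = 1 × 245.668319 = 245.668319
V = π·2.75² × L = 23.758294 × 245.668319 = 5836.660269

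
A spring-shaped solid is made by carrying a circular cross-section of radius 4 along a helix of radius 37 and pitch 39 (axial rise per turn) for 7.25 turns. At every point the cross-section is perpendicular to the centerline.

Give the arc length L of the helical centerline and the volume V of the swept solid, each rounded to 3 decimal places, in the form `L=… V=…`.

2πR = 2π·37 = 232.477856
per-turn = √(232.477856² + 39²) = √(54045.9537 + 1521) = √55566.9537 = 235.726438
L = 7.25 × 235.726438 = 1709.016677
V = π·4² × L = 50.265482 × 1709.016677 = 85904.547821

L=1709.017 V=85904.548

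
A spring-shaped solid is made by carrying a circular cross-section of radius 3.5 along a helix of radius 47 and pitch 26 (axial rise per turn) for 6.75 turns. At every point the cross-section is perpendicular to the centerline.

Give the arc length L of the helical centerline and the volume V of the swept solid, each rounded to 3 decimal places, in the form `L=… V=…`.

L=2001.051 V=77009.483

2πR = 2π·47 = 295.309709
per-turn = √(295.309709² + 26²) = √(87207.8245 + 676) = √87883.8245 = 296.452061
L = 6.75 × 296.452061 = 2001.051412
V = π·3.5² × L = 38.484510 × 2001.051412 = 77009.483086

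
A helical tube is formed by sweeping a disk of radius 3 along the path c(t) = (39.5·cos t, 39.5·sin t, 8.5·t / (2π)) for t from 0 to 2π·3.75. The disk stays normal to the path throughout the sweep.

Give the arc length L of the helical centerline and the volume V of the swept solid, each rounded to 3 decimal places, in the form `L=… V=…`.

L=931.242 V=26330.261

2πR = 2π·39.5 = 248.185820
per-turn = √(248.185820² + 8.5²) = √(61596.2011 + 72.25) = √61668.4511 = 248.331333
L = 3.75 × 248.331333 = 931.242500
V = π·3² × L = 28.274334 × 931.242500 = 26330.261360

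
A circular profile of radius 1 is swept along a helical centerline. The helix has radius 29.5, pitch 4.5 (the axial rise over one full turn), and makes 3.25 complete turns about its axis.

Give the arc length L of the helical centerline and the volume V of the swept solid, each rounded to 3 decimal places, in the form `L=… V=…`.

2πR = 2π·29.5 = 185.353967
per-turn = √(185.353967² + 4.5²) = √(34356.0929 + 20.25) = √34376.3429 = 185.408584
L = 3.25 × 185.408584 = 602.577897
V = π·1² × L = 3.141593 × 602.577897 = 1893.054295

L=602.578 V=1893.054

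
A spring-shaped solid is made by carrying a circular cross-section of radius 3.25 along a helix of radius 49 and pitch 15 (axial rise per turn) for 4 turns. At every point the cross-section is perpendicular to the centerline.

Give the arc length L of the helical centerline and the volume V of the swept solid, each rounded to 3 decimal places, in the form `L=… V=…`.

L=1232.965 V=40913.570

2πR = 2π·49 = 307.876080
per-turn = √(307.876080² + 15²) = √(94787.6807 + 225) = √95012.6807 = 308.241270
L = 4 × 308.241270 = 1232.965081
V = π·3.25² × L = 33.183072 × 1232.965081 = 40913.569550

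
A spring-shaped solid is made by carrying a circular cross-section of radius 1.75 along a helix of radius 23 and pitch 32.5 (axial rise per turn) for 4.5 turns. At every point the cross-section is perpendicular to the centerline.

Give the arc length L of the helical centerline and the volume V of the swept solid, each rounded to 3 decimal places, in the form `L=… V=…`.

2πR = 2π·23 = 144.513262
per-turn = √(144.513262² + 32.5²) = √(20884.0829 + 1056.25) = √21940.3329 = 148.122695
L = 4.5 × 148.122695 = 666.552130
V = π·1.75² × L = 9.621128 × 666.552130 = 6412.983025

L=666.552 V=6412.983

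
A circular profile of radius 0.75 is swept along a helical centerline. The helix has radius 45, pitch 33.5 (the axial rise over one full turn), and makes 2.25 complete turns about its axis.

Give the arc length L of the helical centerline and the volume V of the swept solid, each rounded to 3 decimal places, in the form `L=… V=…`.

L=640.622 V=1132.073

2πR = 2π·45 = 282.743339
per-turn = √(282.743339² + 33.5²) = √(79943.7956 + 1122.25) = √81066.0456 = 284.720996
L = 2.25 × 284.720996 = 640.622241
V = π·0.75² × L = 1.767146 × 640.622241 = 1132.072947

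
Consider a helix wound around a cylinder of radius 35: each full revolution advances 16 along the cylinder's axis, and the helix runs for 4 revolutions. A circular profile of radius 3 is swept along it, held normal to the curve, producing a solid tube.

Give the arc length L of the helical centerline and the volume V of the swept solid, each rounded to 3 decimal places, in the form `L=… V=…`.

L=881.971 V=24937.145

2πR = 2π·35 = 219.911486
per-turn = √(219.911486² + 16²) = √(48361.0616 + 256) = √48617.0616 = 220.492770
L = 4 × 220.492770 = 881.971079
V = π·3² × L = 28.274334 × 881.971079 = 24937.144776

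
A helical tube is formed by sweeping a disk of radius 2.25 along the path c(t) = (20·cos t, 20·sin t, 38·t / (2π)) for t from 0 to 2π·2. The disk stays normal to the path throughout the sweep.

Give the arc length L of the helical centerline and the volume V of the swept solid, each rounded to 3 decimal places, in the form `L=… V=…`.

2πR = 2π·20 = 125.663706
per-turn = √(125.663706² + 38²) = √(15791.3670 + 1444) = √17235.3670 = 131.283537
L = 2 × 131.283537 = 262.567074
V = π·2.25² × L = 15.904313 × 262.567074 = 4175.948873

L=262.567 V=4175.949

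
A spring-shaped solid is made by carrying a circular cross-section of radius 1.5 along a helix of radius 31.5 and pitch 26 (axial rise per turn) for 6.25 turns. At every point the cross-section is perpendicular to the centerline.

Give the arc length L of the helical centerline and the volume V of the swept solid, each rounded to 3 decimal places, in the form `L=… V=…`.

L=1247.630 V=8818.976

2πR = 2π·31.5 = 197.920337
per-turn = √(197.920337² + 26²) = √(39172.4599 + 676) = √39848.4599 = 199.620790
L = 6.25 × 199.620790 = 1247.629939
V = π·1.5² × L = 7.068583 × 1247.629939 = 8818.976361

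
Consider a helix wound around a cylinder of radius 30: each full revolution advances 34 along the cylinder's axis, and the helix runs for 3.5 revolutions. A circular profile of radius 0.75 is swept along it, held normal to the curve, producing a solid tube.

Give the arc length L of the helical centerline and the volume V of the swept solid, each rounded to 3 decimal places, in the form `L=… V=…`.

L=670.381 V=1184.661

2πR = 2π·30 = 188.495559
per-turn = √(188.495559² + 34²) = √(35530.5758 + 1156) = √36686.5758 = 191.537401
L = 3.5 × 191.537401 = 670.380902
V = π·0.75² × L = 1.767146 × 670.380902 = 1184.660841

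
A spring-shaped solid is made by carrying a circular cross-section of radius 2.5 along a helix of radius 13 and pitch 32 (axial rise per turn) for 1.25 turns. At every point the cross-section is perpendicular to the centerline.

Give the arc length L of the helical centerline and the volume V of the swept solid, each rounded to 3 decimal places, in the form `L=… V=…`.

2πR = 2π·13 = 81.681409
per-turn = √(81.681409² + 32²) = √(6671.8526 + 1024) = √7695.8526 = 87.726009
L = 1.25 × 87.726009 = 109.657511
V = π·2.5² × L = 19.634954 × 109.657511 = 2153.120187

L=109.658 V=2153.120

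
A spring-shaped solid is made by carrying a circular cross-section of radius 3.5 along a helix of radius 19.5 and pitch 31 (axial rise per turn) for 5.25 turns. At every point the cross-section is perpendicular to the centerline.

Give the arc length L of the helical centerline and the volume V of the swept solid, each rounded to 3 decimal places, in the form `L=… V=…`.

2πR = 2π·19.5 = 122.522113
per-turn = √(122.522113² + 31²) = √(15011.6683 + 961) = √15972.6683 = 126.383022
L = 5.25 × 126.383022 = 663.510866
V = π·3.5² × L = 38.484510 × 663.510866 = 25534.890578

L=663.511 V=25534.891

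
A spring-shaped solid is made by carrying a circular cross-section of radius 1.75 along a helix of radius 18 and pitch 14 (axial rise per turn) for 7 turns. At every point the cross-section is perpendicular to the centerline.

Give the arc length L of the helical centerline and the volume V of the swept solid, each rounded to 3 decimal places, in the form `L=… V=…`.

2πR = 2π·18 = 113.097336
per-turn = √(113.097336² + 14²) = √(12791.0073 + 196) = √12987.0073 = 113.960552
L = 7 × 113.960552 = 797.723861
V = π·1.75² × L = 9.621128 × 797.723861 = 7675.002975

L=797.724 V=7675.003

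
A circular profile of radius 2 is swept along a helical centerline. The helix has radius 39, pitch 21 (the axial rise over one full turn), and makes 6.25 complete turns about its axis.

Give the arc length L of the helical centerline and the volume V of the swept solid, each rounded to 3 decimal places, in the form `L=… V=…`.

2πR = 2π·39 = 245.044227
per-turn = √(245.044227² + 21²) = √(60046.6732 + 441) = √60487.6732 = 245.942418
L = 6.25 × 245.942418 = 1537.140115
V = π·2² × L = 12.566371 × 1537.140115 = 19316.272373

L=1537.140 V=19316.272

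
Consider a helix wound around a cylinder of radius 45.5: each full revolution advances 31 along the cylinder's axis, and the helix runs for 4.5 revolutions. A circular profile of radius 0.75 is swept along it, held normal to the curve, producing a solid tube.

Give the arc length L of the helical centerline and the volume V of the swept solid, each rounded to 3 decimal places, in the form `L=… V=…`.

L=1294.023 V=2286.728

2πR = 2π·45.5 = 285.884931
per-turn = √(285.884931² + 31²) = √(81730.1940 + 961) = √82691.1940 = 287.560766
L = 4.5 × 287.560766 = 1294.023446
V = π·0.75² × L = 1.767146 × 1294.023446 = 2286.728186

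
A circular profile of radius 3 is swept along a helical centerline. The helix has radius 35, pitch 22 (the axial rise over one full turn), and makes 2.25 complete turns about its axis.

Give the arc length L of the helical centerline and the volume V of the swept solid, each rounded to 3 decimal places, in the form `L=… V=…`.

L=497.271 V=14059.997

2πR = 2π·35 = 219.911486
per-turn = √(219.911486² + 22²) = √(48361.0616 + 484) = √48845.0616 = 221.009189
L = 2.25 × 221.009189 = 497.270675
V = π·3² × L = 28.274334 × 497.270675 = 14059.997094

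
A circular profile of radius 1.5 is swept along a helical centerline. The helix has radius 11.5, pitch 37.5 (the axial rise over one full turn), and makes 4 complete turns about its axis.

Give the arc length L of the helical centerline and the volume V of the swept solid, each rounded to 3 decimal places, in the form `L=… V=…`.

2πR = 2π·11.5 = 72.256631
per-turn = √(72.256631² + 37.5²) = √(5221.0207 + 1406.25) = √6627.2707 = 81.408051
L = 4 × 81.408051 = 325.632203
V = π·1.5² × L = 7.068583 × 325.632203 = 2301.758408

L=325.632 V=2301.758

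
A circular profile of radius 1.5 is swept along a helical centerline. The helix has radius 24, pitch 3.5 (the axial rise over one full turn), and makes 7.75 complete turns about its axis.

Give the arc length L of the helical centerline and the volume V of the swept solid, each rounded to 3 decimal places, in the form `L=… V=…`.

L=1168.987 V=8263.084

2πR = 2π·24 = 150.796447
per-turn = √(150.796447² + 3.5²) = √(22739.5685 + 12.25) = √22751.8185 = 150.837060
L = 7.75 × 150.837060 = 1168.987212
V = π·1.5² × L = 7.068583 × 1168.987212 = 8263.083682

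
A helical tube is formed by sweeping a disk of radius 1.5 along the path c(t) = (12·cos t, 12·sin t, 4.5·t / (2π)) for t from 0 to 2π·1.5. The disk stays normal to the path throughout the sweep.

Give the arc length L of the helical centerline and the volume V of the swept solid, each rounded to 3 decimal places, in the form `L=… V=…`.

2πR = 2π·12 = 75.398224
per-turn = √(75.398224² + 4.5²) = √(5684.8921 + 20.25) = √5705.1421 = 75.532391
L = 1.5 × 75.532391 = 113.298587
V = π·1.5² × L = 7.068583 × 113.298587 = 800.860519

L=113.299 V=800.861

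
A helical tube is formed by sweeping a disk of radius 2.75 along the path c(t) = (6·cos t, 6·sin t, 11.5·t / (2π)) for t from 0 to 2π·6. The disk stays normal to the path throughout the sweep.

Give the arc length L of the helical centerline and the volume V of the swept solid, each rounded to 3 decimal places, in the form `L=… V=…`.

2πR = 2π·6 = 37.699112
per-turn = √(37.699112² + 11.5²) = √(1421.2230 + 132.25) = √1553.4730 = 39.414122
L = 6 × 39.414122 = 236.484734
V = π·2.75² × L = 23.758294 × 236.484734 = 5618.473932

L=236.485 V=5618.474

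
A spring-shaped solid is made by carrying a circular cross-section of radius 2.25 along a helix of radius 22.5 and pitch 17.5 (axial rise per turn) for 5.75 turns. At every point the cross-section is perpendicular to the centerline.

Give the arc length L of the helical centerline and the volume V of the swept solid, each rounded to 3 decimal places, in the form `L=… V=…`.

L=819.091 V=13027.087

2πR = 2π·22.5 = 141.371669
per-turn = √(141.371669² + 17.5²) = √(19985.9489 + 306.25) = √20292.1989 = 142.450689
L = 5.75 × 142.450689 = 819.091464
V = π·2.25² × L = 15.904313 × 819.091464 = 13027.086864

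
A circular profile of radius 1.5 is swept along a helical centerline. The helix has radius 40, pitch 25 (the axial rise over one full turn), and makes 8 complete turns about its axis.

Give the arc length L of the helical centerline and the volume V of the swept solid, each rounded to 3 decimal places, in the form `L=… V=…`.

L=2020.542 V=14282.370

2πR = 2π·40 = 251.327412
per-turn = √(251.327412² + 25²) = √(63165.4682 + 625) = √63790.4682 = 252.567750
L = 8 × 252.567750 = 2020.541997
V = π·1.5² × L = 7.068583 × 2020.541997 = 14282.369763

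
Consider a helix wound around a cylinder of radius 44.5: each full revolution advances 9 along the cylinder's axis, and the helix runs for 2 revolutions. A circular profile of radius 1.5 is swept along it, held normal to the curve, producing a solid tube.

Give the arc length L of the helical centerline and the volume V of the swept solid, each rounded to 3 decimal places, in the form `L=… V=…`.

L=559.493 V=3954.824

2πR = 2π·44.5 = 279.601746
per-turn = √(279.601746² + 9²) = √(78177.1365 + 81) = √78258.1365 = 279.746558
L = 2 × 279.746558 = 559.493115
V = π·1.5² × L = 7.068583 × 559.493115 = 3954.823785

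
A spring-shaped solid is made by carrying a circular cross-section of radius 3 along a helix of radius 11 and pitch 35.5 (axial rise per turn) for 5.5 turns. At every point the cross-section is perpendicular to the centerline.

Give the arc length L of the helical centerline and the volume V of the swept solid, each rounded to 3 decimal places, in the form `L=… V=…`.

L=427.345 V=12082.885

2πR = 2π·11 = 69.115038
per-turn = √(69.115038² + 35.5²) = √(4776.8885 + 1260.25) = √6037.1385 = 77.699025
L = 5.5 × 77.699025 = 427.344639
V = π·3² × L = 28.274334 × 427.344639 = 12082.885008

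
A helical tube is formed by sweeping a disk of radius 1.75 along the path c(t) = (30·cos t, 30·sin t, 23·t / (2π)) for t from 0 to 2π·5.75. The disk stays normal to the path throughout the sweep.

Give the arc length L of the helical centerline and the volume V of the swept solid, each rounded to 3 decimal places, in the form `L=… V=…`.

L=1091.888 V=10505.195

2πR = 2π·30 = 188.495559
per-turn = √(188.495559² + 23²) = √(35530.5758 + 529) = √36059.5758 = 189.893591
L = 5.75 × 189.893591 = 1091.888147
V = π·1.75² × L = 9.621128 × 1091.888147 = 10505.195083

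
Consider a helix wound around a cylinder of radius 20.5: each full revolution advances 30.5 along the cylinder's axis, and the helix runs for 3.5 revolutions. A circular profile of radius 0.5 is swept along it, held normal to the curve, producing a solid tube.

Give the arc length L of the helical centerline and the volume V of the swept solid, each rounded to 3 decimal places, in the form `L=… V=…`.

2πR = 2π·20.5 = 128.805299
per-turn = √(128.805299² + 30.5²) = √(16590.8050 + 930.25) = √17521.0550 = 132.367122
L = 3.5 × 132.367122 = 463.284927
V = π·0.5² × L = 0.785398 × 463.284927 = 363.863131

L=463.285 V=363.863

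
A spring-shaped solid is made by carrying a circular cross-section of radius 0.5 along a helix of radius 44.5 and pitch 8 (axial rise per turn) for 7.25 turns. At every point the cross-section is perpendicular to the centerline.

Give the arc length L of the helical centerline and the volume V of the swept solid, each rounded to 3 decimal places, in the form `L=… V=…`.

2πR = 2π·44.5 = 279.601746
per-turn = √(279.601746² + 8²) = √(78177.1365 + 64) = √78241.1365 = 279.716171
L = 7.25 × 279.716171 = 2027.942242
V = π·0.5² × L = 0.785398 × 2027.942242 = 1592.742112

L=2027.942 V=1592.742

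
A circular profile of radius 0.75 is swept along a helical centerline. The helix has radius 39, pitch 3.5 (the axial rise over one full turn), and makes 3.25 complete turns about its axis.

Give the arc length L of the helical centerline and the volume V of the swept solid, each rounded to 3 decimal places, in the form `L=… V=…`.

L=796.475 V=1407.487

2πR = 2π·39 = 245.044227
per-turn = √(245.044227² + 3.5²) = √(60046.6732 + 12.25) = √60058.9232 = 245.069221
L = 3.25 × 245.069221 = 796.474969
V = π·0.75² × L = 1.767146 × 796.474969 = 1407.487450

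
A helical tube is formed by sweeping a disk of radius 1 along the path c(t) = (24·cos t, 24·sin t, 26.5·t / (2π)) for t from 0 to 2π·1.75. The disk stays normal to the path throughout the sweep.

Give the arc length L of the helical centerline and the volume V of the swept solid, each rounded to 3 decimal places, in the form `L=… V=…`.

2πR = 2π·24 = 150.796447
per-turn = √(150.796447² + 26.5²) = √(22739.5685 + 702.25) = √23441.8185 = 153.107213
L = 1.75 × 153.107213 = 267.937622
V = π·1² × L = 3.141593 × 267.937622 = 841.750865

L=267.938 V=841.751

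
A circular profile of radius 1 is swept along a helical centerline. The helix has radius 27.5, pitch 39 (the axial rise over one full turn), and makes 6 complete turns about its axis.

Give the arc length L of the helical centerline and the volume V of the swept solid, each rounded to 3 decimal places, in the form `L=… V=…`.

2πR = 2π·27.5 = 172.787596
per-turn = √(172.787596² + 39²) = √(29855.5533 + 1521) = √31376.5533 = 177.134280
L = 6 × 177.134280 = 1062.805683
V = π·1² × L = 3.141593 × 1062.805683 = 3338.902525

L=1062.806 V=3338.903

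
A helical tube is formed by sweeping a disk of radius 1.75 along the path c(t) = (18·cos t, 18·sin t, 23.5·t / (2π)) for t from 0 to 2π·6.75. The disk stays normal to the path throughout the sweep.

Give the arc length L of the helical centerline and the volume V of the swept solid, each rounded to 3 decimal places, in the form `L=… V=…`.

2πR = 2π·18 = 113.097336
per-turn = √(113.097336² + 23.5²) = √(12791.0073 + 552.25) = √13343.2573 = 115.513018
L = 6.75 × 115.513018 = 779.712871
V = π·1.75² × L = 9.621128 × 779.712871 = 7501.716945

L=779.713 V=7501.717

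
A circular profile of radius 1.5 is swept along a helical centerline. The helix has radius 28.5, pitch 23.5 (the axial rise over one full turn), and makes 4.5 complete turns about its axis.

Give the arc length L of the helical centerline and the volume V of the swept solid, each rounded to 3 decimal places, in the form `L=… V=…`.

2πR = 2π·28.5 = 179.070781
per-turn = √(179.070781² + 23.5²) = √(32066.3447 + 552.25) = √32618.5947 = 180.606187
L = 4.5 × 180.606187 = 812.727840
V = π·1.5² × L = 7.068583 × 812.727840 = 5744.834579

L=812.728 V=5744.835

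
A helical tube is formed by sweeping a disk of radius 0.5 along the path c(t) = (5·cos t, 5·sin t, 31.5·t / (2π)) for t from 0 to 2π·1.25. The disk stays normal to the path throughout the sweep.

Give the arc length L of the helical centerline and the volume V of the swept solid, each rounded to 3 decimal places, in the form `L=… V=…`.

L=55.610 V=43.676

2πR = 2π·5 = 31.415927
per-turn = √(31.415927² + 31.5²) = √(986.9604 + 992.25) = √1979.2104 = 44.488318
L = 1.25 × 44.488318 = 55.610398
V = π·0.5² × L = 0.785398 × 55.610398 = 43.676304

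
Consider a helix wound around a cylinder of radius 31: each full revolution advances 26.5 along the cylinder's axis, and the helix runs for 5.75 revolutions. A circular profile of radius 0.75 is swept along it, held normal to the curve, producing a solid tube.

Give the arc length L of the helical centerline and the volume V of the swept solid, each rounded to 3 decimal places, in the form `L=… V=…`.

2πR = 2π·31 = 194.778745
per-turn = √(194.778745² + 26.5²) = √(37938.7593 + 702.25) = √38641.0093 = 196.573165
L = 5.75 × 196.573165 = 1130.295701
V = π·0.75² × L = 1.767146 × 1130.295701 = 1997.397376

L=1130.296 V=1997.397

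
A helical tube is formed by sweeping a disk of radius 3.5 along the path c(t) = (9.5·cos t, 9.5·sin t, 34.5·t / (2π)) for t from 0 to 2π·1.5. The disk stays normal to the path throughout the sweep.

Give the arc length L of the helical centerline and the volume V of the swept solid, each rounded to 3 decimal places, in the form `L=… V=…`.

2πR = 2π·9.5 = 59.690260
per-turn = √(59.690260² + 34.5²) = √(3562.9272 + 1190.25) = √4753.1772 = 68.943290
L = 1.5 × 68.943290 = 103.414934
V = π·3.5² × L = 38.484510 × 103.414934 = 3979.873081

L=103.415 V=3979.873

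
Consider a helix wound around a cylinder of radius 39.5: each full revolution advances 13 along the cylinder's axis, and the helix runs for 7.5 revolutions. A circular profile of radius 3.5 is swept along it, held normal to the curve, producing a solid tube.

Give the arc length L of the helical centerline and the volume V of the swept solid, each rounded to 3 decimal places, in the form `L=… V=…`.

L=1863.945 V=71733.026

2πR = 2π·39.5 = 248.185820
per-turn = √(248.185820² + 13²) = √(61596.2011 + 169) = √61765.2011 = 248.526057
L = 7.5 × 248.526057 = 1863.945428
V = π·3.5² × L = 38.484510 × 1863.945428 = 71733.026491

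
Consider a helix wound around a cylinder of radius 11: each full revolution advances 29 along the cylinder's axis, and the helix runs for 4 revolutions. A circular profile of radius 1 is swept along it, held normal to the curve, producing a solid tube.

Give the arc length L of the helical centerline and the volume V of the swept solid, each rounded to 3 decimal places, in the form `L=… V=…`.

2πR = 2π·11 = 69.115038
per-turn = √(69.115038² + 29²) = √(4776.8885 + 841) = √5617.8885 = 74.952575
L = 4 × 74.952575 = 299.810301
V = π·1² × L = 3.141593 × 299.810301 = 941.881839

L=299.810 V=941.882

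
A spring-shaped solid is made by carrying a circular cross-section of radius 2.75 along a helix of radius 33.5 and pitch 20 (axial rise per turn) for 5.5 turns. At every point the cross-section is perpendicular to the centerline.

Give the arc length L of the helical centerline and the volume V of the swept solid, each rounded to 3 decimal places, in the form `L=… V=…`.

L=1162.891 V=27628.310

2πR = 2π·33.5 = 210.486708
per-turn = √(210.486708² + 20²) = √(44304.6542 + 400) = √44704.6542 = 211.434752
L = 5.5 × 211.434752 = 1162.891133
V = π·2.75² × L = 23.758294 × 1162.891133 = 27628.309953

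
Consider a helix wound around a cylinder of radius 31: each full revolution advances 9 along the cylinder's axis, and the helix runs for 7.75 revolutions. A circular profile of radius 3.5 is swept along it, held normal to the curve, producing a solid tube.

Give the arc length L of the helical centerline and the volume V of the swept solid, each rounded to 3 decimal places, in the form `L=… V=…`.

2πR = 2π·31 = 194.778745
per-turn = √(194.778745² + 9²) = √(37938.7593 + 81) = √38019.7593 = 194.986562
L = 7.75 × 194.986562 = 1511.145855
V = π·3.5² × L = 38.484510 × 1511.145855 = 58155.707765

L=1511.146 V=58155.708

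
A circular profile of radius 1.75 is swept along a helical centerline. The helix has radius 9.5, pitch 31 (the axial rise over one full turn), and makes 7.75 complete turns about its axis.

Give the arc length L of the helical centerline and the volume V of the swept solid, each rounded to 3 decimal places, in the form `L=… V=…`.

L=521.266 V=5015.168

2πR = 2π·9.5 = 59.690260
per-turn = √(59.690260² + 31²) = √(3562.9272 + 961) = √4523.9272 = 67.260146
L = 7.75 × 67.260146 = 521.266129
V = π·1.75² × L = 9.621128 × 521.266129 = 5015.167885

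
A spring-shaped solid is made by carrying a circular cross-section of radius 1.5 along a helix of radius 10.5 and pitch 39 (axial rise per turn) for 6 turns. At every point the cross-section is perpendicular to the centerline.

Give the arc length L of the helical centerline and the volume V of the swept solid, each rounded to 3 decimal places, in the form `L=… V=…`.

L=459.832 V=3250.364

2πR = 2π·10.5 = 65.973446
per-turn = √(65.973446² + 39²) = √(4352.4955 + 1521) = √5873.4955 = 76.638734
L = 6 × 76.638734 = 459.832404
V = π·1.5² × L = 7.068583 × 459.832404 = 3250.363728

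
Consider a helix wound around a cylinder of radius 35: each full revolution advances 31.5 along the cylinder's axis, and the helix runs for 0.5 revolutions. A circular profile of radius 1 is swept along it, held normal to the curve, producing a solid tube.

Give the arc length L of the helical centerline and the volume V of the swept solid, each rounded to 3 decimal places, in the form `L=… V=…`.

L=111.078 V=348.962

2πR = 2π·35 = 219.911486
per-turn = √(219.911486² + 31.5²) = √(48361.0616 + 992.25) = √49353.3116 = 222.156052
L = 0.5 × 222.156052 = 111.078026
V = π·1² × L = 3.141593 × 111.078026 = 348.961911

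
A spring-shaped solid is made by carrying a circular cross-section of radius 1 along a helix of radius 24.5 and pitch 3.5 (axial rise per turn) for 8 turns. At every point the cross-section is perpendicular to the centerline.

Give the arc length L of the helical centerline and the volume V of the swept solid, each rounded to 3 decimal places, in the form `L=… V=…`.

2πR = 2π·24.5 = 153.938040
per-turn = √(153.938040² + 3.5²) = √(23696.9202 + 12.25) = √23709.1702 = 153.977824
L = 8 × 153.977824 = 1231.822589
V = π·1² × L = 3.141593 × 1231.822589 = 3869.884796

L=1231.823 V=3869.885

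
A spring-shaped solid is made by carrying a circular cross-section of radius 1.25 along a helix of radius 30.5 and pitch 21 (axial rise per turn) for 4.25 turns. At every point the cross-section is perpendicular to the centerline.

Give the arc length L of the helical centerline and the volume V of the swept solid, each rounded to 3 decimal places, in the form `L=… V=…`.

L=819.333 V=4021.893

2πR = 2π·30.5 = 191.637152
per-turn = √(191.637152² + 21²) = √(36724.7980 + 441) = √37165.7980 = 192.784330
L = 4.25 × 192.784330 = 819.333403
V = π·1.25² × L = 4.908739 × 819.333403 = 4021.893439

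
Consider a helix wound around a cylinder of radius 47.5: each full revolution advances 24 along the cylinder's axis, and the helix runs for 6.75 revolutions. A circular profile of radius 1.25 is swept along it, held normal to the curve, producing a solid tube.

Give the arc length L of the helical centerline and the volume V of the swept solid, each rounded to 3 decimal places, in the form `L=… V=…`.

L=2021.049 V=9920.803

2πR = 2π·47.5 = 298.451302
per-turn = √(298.451302² + 24²) = √(89073.1797 + 576) = √89649.1797 = 299.414729
L = 6.75 × 299.414729 = 2021.049418
V = π·1.25² × L = 4.908739 × 2021.049418 = 9920.803133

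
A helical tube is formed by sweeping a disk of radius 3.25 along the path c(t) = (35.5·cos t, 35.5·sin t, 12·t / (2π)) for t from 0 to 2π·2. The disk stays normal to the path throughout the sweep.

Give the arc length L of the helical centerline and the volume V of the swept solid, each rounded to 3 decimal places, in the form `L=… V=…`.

2πR = 2π·35.5 = 223.053078
per-turn = √(223.053078² + 12²) = √(49752.6758 + 144) = √49896.6758 = 223.375638
L = 2 × 223.375638 = 446.751277
V = π·3.25² × L = 33.183072 × 446.751277 = 14824.579958

L=446.751 V=14824.580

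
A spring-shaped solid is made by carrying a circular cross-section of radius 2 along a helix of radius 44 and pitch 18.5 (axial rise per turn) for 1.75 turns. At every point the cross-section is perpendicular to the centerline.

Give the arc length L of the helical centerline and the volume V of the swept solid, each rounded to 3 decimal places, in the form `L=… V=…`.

L=484.887 V=6093.273

2πR = 2π·44 = 276.460154
per-turn = √(276.460154² + 18.5²) = √(76430.2165 + 342.25) = √76772.4665 = 277.078448
L = 1.75 × 277.078448 = 484.887284
V = π·2² × L = 12.566371 × 484.887284 = 6093.273322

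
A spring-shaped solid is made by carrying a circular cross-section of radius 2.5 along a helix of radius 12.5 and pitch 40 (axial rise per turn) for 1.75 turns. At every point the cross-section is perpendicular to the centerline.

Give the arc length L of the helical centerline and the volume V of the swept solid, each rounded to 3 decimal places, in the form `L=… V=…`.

L=154.243 V=3028.563

2πR = 2π·12.5 = 78.539816
per-turn = √(78.539816² + 40²) = √(6168.5028 + 1600) = √7768.5028 = 88.139110
L = 1.75 × 88.139110 = 154.243443
V = π·2.5² × L = 19.634954 × 154.243443 = 3028.562919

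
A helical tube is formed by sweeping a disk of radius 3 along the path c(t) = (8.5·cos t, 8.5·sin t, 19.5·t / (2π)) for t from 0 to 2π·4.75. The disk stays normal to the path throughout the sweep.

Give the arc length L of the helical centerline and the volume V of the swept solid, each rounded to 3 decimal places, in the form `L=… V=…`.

2πR = 2π·8.5 = 53.407075
per-turn = √(53.407075² + 19.5²) = √(2852.3157 + 380.25) = √3232.5657 = 56.855656
L = 4.75 × 56.855656 = 270.064368
V = π·3² × L = 28.274334 × 270.064368 = 7635.890116

L=270.064 V=7635.890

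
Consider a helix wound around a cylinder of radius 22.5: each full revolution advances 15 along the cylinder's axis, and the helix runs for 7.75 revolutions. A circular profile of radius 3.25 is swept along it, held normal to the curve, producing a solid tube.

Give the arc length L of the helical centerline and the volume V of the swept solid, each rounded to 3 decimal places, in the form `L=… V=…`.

2πR = 2π·22.5 = 141.371669
per-turn = √(141.371669² + 15²) = √(19985.9489 + 225) = √20210.9489 = 142.165217
L = 7.75 × 142.165217 = 1101.780431
V = π·3.25² × L = 33.183072 × 1101.780431 = 36560.459828

L=1101.780 V=36560.460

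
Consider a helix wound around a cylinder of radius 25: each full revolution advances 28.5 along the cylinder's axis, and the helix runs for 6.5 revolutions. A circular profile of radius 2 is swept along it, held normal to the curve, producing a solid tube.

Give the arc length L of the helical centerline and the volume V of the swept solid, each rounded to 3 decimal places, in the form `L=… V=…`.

2πR = 2π·25 = 157.079633
per-turn = √(157.079633² + 28.5²) = √(24674.0110 + 812.25) = √25486.2610 = 159.644170
L = 6.5 × 159.644170 = 1037.687105
V = π·2² × L = 12.566371 × 1037.687105 = 13039.960740

L=1037.687 V=13039.961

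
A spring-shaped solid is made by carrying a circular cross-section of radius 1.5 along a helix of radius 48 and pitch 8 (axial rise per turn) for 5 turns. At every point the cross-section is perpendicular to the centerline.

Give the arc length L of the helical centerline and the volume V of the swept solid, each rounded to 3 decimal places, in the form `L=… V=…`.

L=1508.495 V=10662.922

2πR = 2π·48 = 301.592895
per-turn = √(301.592895² + 8²) = √(90958.2742 + 64) = √91022.2742 = 301.698979
L = 5 × 301.698979 = 1508.494897
V = π·1.5² × L = 7.068583 × 1508.494897 = 10662.922094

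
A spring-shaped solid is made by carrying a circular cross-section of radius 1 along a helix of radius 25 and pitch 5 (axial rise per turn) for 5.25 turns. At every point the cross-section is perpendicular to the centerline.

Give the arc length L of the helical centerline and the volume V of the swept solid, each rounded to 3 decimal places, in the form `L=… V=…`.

2πR = 2π·25 = 157.079633
per-turn = √(157.079633² + 5²) = √(24674.0110 + 25) = √24699.0110 = 157.159190
L = 5.25 × 157.159190 = 825.085748
V = π·1² × L = 3.141593 × 825.085748 = 2592.083323

L=825.086 V=2592.083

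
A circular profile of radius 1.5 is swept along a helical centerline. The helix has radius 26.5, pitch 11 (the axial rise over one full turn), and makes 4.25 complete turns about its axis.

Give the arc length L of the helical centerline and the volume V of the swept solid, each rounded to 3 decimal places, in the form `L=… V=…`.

2πR = 2π·26.5 = 166.504411
per-turn = √(166.504411² + 11²) = √(27723.7188 + 121) = √27844.7188 = 166.867369
L = 4.25 × 166.867369 = 709.186317
V = π·1.5² × L = 7.068583 × 709.186317 = 5012.942680

L=709.186 V=5012.943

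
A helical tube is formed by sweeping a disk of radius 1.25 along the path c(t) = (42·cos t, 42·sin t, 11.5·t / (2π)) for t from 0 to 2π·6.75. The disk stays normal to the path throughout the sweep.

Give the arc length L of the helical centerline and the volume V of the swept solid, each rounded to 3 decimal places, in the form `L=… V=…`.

2πR = 2π·42 = 263.893783
per-turn = √(263.893783² + 11.5²) = √(69639.9287 + 132.25) = √69772.1787 = 264.144238
L = 6.75 × 264.144238 = 1782.973609
V = π·1.25² × L = 4.908739 × 1782.973609 = 8752.151236

L=1782.974 V=8752.151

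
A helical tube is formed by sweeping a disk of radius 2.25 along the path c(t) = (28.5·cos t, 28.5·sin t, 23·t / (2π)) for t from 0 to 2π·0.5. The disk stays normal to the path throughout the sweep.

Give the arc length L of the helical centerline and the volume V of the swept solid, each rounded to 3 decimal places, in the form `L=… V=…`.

L=90.271 V=1435.697

2πR = 2π·28.5 = 179.070781
per-turn = √(179.070781² + 23²) = √(32066.3447 + 529) = √32595.3447 = 180.541809
L = 0.5 × 180.541809 = 90.270904
V = π·2.25² × L = 15.904313 × 90.270904 = 1435.696701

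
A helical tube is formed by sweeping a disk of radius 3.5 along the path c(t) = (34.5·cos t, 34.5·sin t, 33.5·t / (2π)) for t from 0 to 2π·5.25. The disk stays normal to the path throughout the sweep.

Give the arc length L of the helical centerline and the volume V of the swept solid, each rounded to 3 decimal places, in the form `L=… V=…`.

2πR = 2π·34.5 = 216.769893
per-turn = √(216.769893² + 33.5²) = √(46989.1866 + 1122.25) = √48111.4366 = 219.343194
L = 5.25 × 219.343194 = 1151.551766
V = π·3.5² × L = 38.484510 × 1151.551766 = 44316.905465

L=1151.552 V=44316.905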